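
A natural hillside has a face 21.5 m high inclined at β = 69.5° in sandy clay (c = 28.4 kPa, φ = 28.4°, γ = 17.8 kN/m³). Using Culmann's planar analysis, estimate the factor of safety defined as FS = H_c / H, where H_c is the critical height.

FS = 0.99

H_c = (4c/γ) · sinβ cosφ / [1 − cos(β − φ)]
    = (4·28.4/17.8) · sin69.5°·cos28.4° / [1 − cos41.1°]
    = 6.382 · 0.8239 / 0.2464 = 21.34 m
FS = H_c / H = 21.34 / 21.5 = 0.992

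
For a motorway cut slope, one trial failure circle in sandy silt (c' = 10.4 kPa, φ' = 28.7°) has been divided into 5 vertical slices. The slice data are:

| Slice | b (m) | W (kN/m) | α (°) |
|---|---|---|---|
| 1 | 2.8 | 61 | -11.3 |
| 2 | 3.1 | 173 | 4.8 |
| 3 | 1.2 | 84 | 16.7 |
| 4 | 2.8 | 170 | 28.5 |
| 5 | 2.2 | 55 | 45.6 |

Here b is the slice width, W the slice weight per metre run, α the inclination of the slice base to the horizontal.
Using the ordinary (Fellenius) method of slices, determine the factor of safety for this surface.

Ordinary method of slices: FS = Σ[c'·Δl_i + (W_i cosα_i)·tanφ'] / Σ W_i sinα_i, with Δl_i = b_i / cosα_i.
Slice 1: Δl = 2.8/cos(-11.3°) = 2.855 m; N'_1 = 61·cos(-11.3°) = 59.8; c'Δl = 29.70; W sinα = -12.0
Slice 2: Δl = 3.1/cos4.8° = 3.111 m; N'_2 = 173·cos4.8° = 172.4; c'Δl = 32.35; W sinα = 14.5
Slice 3: Δl = 1.2/cos16.7° = 1.253 m; N'_3 = 84·cos16.7° = 80.5; c'Δl = 13.03; W sinα = 24.1
Slice 4: Δl = 2.8/cos28.5° = 3.186 m; N'_4 = 170·cos28.5° = 149.4; c'Δl = 33.14; W sinα = 81.1
Slice 5: Δl = 2.2/cos45.6° = 3.144 m; N'_5 = 55·cos45.6° = 38.5; c'Δl = 32.70; W sinα = 39.3
Σc'Δl = 140.9 kN/m; ΣN' = 500.5 kN/m; ΣW sinα = 147.1 kN/m
Resisting = 140.9 + 500.5·tan28.7° = 140.9 + 274.0 = 415.0 kN/m
FS = 415.0 / 147.1 = 2.821

FS = 2.82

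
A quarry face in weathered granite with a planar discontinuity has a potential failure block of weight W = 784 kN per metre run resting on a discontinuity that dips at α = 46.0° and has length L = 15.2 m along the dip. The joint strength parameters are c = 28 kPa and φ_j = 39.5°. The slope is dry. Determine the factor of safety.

FS = 1.55

Resolving the block weight along and normal to the plane and applying the Mohr–Coulomb strength on the joint:
N' = W cosα = 784·cos46.0° = 544.6 kN/m
Driving force T = W sinα = 784·sin46.0° = 564.0 kN/m
Resisting force R = c·L + N'·tanφ_j = 28·15.2 + 544.6·tan39.5° = 425.6 + 448.9 = 874.5 kN/m
FS = R / T = 874.5 / 564.0 = 1.551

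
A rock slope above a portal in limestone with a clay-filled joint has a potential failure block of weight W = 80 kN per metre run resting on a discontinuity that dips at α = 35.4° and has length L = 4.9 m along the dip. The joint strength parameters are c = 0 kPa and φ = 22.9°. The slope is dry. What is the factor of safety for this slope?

FS = 0.59

Resolving the block weight along and normal to the plane and applying the Mohr–Coulomb strength on the joint:
N' = W cosα = 80·cos35.4° = 65.2 kN/m
Driving force T = W sinα = 80·sin35.4° = 46.3 kN/m
Resisting force R = c·L + N'·tanφ = 0·4.9 + 65.2·tan22.9° = 0.0 + 27.5 = 27.5 kN/m
FS = R / T = 27.5 / 46.3 = 0.594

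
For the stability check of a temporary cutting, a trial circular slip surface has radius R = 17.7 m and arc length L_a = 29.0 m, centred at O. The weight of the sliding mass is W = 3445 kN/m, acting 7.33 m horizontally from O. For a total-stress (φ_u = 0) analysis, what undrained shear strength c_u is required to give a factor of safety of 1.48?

FS = c_u·L_a·R / (W·d), so c_u = FS·W·d / (L_a·R).
c_u = 1.48·3445·7.33 / (29.00·17.7) = 37372.7 / 513.30 = 72.81 kPa

c_u = 72.8 kPa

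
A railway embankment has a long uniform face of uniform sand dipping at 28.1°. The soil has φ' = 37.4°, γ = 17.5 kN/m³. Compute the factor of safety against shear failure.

For a dry cohesionless infinite slope the factor of safety is FS = tanφ' / tanβ.
FS = tan37.4° / tan28.1° = 0.7646 / 0.5340 = 1.432

FS = 1.43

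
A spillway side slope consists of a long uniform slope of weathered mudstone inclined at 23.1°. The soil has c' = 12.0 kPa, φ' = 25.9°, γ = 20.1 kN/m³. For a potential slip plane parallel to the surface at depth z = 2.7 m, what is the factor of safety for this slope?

For an infinite slope with a slip plane parallel to the surface (no pore pressure): FS = [c' + γz cos²β tanφ'] / [γz sinβ cosβ].
γz = 20.1·2.7 = 54.27 kN/m²
Numerator = 12.0 + 54.27·cos²23.1°·tan25.9° = 12.0 + 54.27·0.8461·0.4856 = 34.296 kPa
Denominator = 54.27·sin23.1°·cos23.1° = 54.27·0.3923·0.9198 = 19.585 kPa
FS = 34.296 / 19.585 = 1.751

FS = 1.75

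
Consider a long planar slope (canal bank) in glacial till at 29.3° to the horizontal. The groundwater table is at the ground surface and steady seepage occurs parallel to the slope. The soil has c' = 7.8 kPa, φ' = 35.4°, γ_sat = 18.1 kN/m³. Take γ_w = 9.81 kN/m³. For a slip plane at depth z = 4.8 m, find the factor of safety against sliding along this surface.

With seepage parallel to the slope and the water table at the surface, the effective normal stress on the slip plane uses the buoyant unit weight γ' = γ_sat − γ_w while the driving shear stress uses γ_sat:
FS = [c' + γ' z cos²β tanφ'] / [γ_sat z sinβ cosβ]
γ' = 18.1 − 9.81 = 8.29 kN/m³
Numerator = 7.8 + 8.29·4.8·cos²29.3°·tan35.4° = 7.8 + 8.29·4.8·0.7605·0.7107 = 29.306 kPa
Denominator = 18.1·4.8·sin29.3°·cos29.3° = 18.1·4.8·0.4894·0.8721 = 37.078 kPa
FS = 29.306 / 37.078 = 0.790

FS = 0.79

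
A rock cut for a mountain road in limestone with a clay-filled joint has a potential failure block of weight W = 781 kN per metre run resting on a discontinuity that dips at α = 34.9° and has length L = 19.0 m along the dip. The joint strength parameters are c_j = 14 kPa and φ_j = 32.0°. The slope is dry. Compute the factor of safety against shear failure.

Resolving the block weight along and normal to the plane and applying the Mohr–Coulomb strength on the joint:
N' = W cosα = 781·cos34.9° = 640.5 kN/m
Driving force T = W sinα = 781·sin34.9° = 446.8 kN/m
Resisting force R = c_j·L + N'·tanφ_j = 14·19.0 + 640.5·tan32.0° = 266.0 + 400.3 = 666.3 kN/m
FS = R / T = 666.3 / 446.8 = 1.491

FS = 1.49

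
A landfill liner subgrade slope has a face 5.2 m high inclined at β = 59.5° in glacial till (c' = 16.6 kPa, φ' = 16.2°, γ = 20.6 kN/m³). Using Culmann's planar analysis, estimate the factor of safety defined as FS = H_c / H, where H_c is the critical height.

H_c = (4c'/γ) · sinβ cosφ' / [1 − cos(β − φ')]
    = (4·16.6/20.6) · sin59.5°·cos16.2° / [1 − cos43.3°]
    = 3.223 · 0.8274 / 0.2722 = 9.80 m
FS = H_c / H = 9.80 / 5.2 = 1.884

FS = 1.88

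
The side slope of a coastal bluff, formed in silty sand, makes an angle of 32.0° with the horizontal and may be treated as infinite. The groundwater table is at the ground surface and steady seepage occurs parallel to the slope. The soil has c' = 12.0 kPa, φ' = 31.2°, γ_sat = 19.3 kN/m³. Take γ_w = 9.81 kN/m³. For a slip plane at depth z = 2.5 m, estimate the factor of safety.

With seepage parallel to the slope and the water table at the surface, the effective normal stress on the slip plane uses the buoyant unit weight γ' = γ_sat − γ_w while the driving shear stress uses γ_sat:
FS = [c' + γ' z cos²β tanφ'] / [γ_sat z sinβ cosβ]
γ' = 19.3 − 9.81 = 9.49 kN/m³
Numerator = 12.0 + 9.49·2.5·cos²32.0°·tan31.2° = 12.0 + 9.49·2.5·0.7192·0.6056 = 22.334 kPa
Denominator = 19.3·2.5·sin32.0°·cos32.0° = 19.3·2.5·0.5299·0.8480 = 21.683 kPa
FS = 22.334 / 21.683 = 1.030

FS = 1.03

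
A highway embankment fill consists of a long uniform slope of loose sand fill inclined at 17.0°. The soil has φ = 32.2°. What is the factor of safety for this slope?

FS = 2.06

For a dry cohesionless infinite slope the factor of safety is FS = tanφ / tanβ.
FS = tan32.2° / tan17.0° = 0.6297 / 0.3057 = 2.060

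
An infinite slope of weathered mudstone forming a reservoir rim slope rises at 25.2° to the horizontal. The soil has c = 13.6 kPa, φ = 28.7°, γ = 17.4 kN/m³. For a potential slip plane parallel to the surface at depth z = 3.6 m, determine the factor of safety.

For an infinite slope with a slip plane parallel to the surface (no pore pressure): FS = [c + γz cos²β tanφ] / [γz sinβ cosβ].
γz = 17.4·3.6 = 62.64 kN/m²
Numerator = 13.6 + 62.64·cos²25.2°·tan28.7° = 13.6 + 62.64·0.8187·0.5475 = 41.677 kPa
Denominator = 62.64·sin25.2°·cos25.2° = 62.64·0.4258·0.9048 = 24.132 kPa
FS = 41.677 / 24.132 = 1.727

FS = 1.73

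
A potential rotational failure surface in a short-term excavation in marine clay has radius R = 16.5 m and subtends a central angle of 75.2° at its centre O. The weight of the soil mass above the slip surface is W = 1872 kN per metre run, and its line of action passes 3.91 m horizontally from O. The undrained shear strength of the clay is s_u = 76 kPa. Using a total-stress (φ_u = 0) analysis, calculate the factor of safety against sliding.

Taking moments about the centre O, the resisting moment is provided by the undrained shear strength acting along the arc:
Arc length L_a = R·θ = 16.5·(75.2°·π/180) = 16.5·1.3125 = 21.66 m
M_R = s_u·L_a·R = 76·21.66·16.5 = 27156.7 kN·m/m
M_D = W·d = 1872·3.91 = 7319.5 kN·m/m
FS = M_R / M_D = 27156.7 / 7319.5 = 3.710

FS = 3.71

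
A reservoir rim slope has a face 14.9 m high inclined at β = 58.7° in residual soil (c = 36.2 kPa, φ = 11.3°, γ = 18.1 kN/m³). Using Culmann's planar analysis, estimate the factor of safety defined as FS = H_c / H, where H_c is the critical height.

FS = 1.39

H_c = (4c/γ) · sinβ cosφ / [1 − cos(β − φ)]
    = (4·36.2/18.1) · sin58.7°·cos11.3° / [1 − cos47.4°]
    = 8.000 · 0.8379 / 0.3231 = 20.74 m
FS = H_c / H = 20.74 / 14.9 = 1.392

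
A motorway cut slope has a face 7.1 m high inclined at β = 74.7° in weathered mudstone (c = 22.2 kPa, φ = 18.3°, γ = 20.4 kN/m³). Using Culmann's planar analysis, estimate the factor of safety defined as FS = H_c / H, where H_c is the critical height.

H_c = (4c/γ) · sinβ cosφ / [1 − cos(β − φ)]
    = (4·22.2/20.4) · sin74.7°·cos18.3° / [1 − cos56.4°]
    = 4.353 · 0.9158 / 0.4466 = 8.93 m
FS = H_c / H = 8.93 / 7.1 = 1.257

FS = 1.26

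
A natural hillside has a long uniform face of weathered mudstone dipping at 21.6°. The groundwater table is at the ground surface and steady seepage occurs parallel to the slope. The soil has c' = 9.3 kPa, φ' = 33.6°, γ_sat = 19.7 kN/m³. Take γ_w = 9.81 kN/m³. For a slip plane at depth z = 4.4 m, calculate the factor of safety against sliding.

With seepage parallel to the slope and the water table at the surface, the effective normal stress on the slip plane uses the buoyant unit weight γ' = γ_sat − γ_w while the driving shear stress uses γ_sat:
FS = [c' + γ' z cos²β tanφ'] / [γ_sat z sinβ cosβ]
γ' = 19.7 − 9.81 = 9.89 kN/m³
Numerator = 9.3 + 9.89·4.4·cos²21.6°·tan33.6° = 9.3 + 9.89·4.4·0.8645·0.6644 = 34.294 kPa
Denominator = 19.7·4.4·sin21.6°·cos21.6° = 19.7·4.4·0.3681·0.9298 = 29.668 kPa
FS = 34.294 / 29.668 = 1.156

FS = 1.16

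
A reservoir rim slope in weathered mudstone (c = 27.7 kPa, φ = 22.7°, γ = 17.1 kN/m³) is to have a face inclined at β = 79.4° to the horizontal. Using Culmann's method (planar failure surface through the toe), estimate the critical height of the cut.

Culmann's analysis gives the critical failure plane at α_cr = (β + φ)/2 = (79.4 + 22.7)/2 = 51.1°, and the critical height
H_c = (4c/γ) · sinβ cosφ / [1 − cos(β − φ)]
    = (4·27.7/17.1) · sin79.4°·cos22.7° / [1 − cos(56.7°)]
    = 6.480 · 0.9829·0.9225 / [1 − 0.5490]
    = 6.480 · 0.9068 / 0.4510
    = 13.03 m

H_c = 13.03 m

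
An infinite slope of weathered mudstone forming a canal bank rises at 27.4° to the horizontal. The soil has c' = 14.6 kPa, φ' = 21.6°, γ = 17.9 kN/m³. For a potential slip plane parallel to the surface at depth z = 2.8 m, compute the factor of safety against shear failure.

FS = 1.48

For an infinite slope with a slip plane parallel to the surface (no pore pressure): FS = [c' + γz cos²β tanφ'] / [γz sinβ cosβ].
γz = 17.9·2.8 = 50.12 kN/m²
Numerator = 14.6 + 50.12·cos²27.4°·tan21.6° = 14.6 + 50.12·0.7882·0.3959 = 30.241 kPa
Denominator = 50.12·sin27.4°·cos27.4° = 50.12·0.4602·0.8878 = 20.478 kPa
FS = 30.241 / 20.478 = 1.477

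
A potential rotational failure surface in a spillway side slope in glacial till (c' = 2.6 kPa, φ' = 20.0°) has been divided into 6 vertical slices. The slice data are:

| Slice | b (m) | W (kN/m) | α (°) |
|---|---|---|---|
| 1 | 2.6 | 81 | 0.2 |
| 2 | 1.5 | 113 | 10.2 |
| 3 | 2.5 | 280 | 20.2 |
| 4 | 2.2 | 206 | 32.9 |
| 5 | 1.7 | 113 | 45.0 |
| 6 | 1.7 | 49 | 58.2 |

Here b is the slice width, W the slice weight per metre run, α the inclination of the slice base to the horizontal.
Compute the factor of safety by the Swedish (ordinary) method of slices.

Ordinary method of slices: FS = Σ[c'·Δl_i + (W_i cosα_i)·tanφ'] / Σ W_i sinα_i, with Δl_i = b_i / cosα_i.
Slice 1: Δl = 2.6/cos0.2° = 2.600 m; N'_1 = 81·cos0.2° = 81.0; c'Δl = 6.76; W sinα = 0.3
Slice 2: Δl = 1.5/cos10.2° = 1.524 m; N'_2 = 113·cos10.2° = 111.2; c'Δl = 3.96; W sinα = 20.0
Slice 3: Δl = 2.5/cos20.2° = 2.664 m; N'_3 = 280·cos20.2° = 262.8; c'Δl = 6.93; W sinα = 96.7
Slice 4: Δl = 2.2/cos32.9° = 2.620 m; N'_4 = 206·cos32.9° = 173.0; c'Δl = 6.81; W sinα = 111.9
Slice 5: Δl = 1.7/cos45.0° = 2.404 m; N'_5 = 113·cos45.0° = 79.9; c'Δl = 6.25; W sinα = 79.9
Slice 6: Δl = 1.7/cos58.2° = 3.226 m; N'_6 = 49·cos58.2° = 25.8; c'Δl = 8.39; W sinα = 41.6
Σc'Δl = 39.1 kN/m; ΣN' = 733.7 kN/m; ΣW sinα = 350.4 kN/m
Resisting = 39.1 + 733.7·tan20.0° = 39.1 + 267.0 = 306.1 kN/m
FS = 306.1 / 350.4 = 0.874

FS = 0.87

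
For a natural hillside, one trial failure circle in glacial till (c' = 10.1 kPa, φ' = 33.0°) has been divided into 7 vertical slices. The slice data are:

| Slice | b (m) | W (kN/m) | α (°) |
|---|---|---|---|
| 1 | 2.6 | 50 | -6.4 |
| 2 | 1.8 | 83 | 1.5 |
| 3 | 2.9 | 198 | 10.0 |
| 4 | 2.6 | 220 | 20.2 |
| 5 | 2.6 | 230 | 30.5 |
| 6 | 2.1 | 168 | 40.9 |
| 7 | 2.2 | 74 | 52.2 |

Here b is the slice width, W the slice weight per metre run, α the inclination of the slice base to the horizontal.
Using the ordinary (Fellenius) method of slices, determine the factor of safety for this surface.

Ordinary method of slices: FS = Σ[c'·Δl_i + (W_i cosα_i)·tanφ'] / Σ W_i sinα_i, with Δl_i = b_i / cosα_i.
Slice 1: Δl = 2.6/cos(-6.4°) = 2.616 m; N'_1 = 50·cos(-6.4°) = 49.7; c'Δl = 26.42; W sinα = -5.6
Slice 2: Δl = 1.8/cos1.5° = 1.801 m; N'_2 = 83·cos1.5° = 83.0; c'Δl = 18.19; W sinα = 2.2
Slice 3: Δl = 2.9/cos10.0° = 2.945 m; N'_3 = 198·cos10.0° = 195.0; c'Δl = 29.74; W sinα = 34.4
Slice 4: Δl = 2.6/cos20.2° = 2.770 m; N'_4 = 220·cos20.2° = 206.5; c'Δl = 27.98; W sinα = 76.0
Slice 5: Δl = 2.6/cos30.5° = 3.018 m; N'_5 = 230·cos30.5° = 198.2; c'Δl = 30.48; W sinα = 116.7
Slice 6: Δl = 2.1/cos40.9° = 2.778 m; N'_6 = 168·cos40.9° = 127.0; c'Δl = 28.06; W sinα = 110.0
Slice 7: Δl = 2.2/cos52.2° = 3.589 m; N'_7 = 74·cos52.2° = 45.4; c'Δl = 36.25; W sinα = 58.5
Σc'Δl = 197.1 kN/m; ΣN' = 904.6 kN/m; ΣW sinα = 392.1 kN/m
Resisting = 197.1 + 904.6·tan33.0° = 197.1 + 587.5 = 784.6 kN/m
FS = 784.6 / 392.1 = 2.001

FS = 2.00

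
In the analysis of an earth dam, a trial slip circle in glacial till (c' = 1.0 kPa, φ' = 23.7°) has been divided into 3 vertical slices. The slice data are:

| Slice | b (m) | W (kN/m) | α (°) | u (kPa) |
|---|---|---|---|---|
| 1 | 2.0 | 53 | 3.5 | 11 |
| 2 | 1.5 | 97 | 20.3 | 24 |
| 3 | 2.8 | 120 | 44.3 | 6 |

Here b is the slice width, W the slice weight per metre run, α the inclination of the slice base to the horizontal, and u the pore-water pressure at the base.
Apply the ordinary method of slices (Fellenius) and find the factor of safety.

FS = 0.59

Ordinary method of slices: FS = Σ[c'·Δl_i + (W_i cosα_i − u_i·Δl_i)·tanφ'] / Σ W_i sinα_i, with Δl_i = b_i / cosα_i.
Slice 1: Δl = 2.0/cos3.5° = 2.004 m; N'_1 = 53·cos3.5° − 11·2.004 = 30.9; c'Δl = 2.00; W sinα = 3.2
Slice 2: Δl = 1.5/cos20.3° = 1.599 m; N'_2 = 97·cos20.3° − 24·1.599 = 52.6; c'Δl = 1.60; W sinα = 33.7
Slice 3: Δl = 2.8/cos44.3° = 3.912 m; N'_3 = 120·cos44.3° − 6·3.912 = 62.4; c'Δl = 3.91; W sinα = 83.8
Σc'Δl = 7.5 kN/m; ΣN' = 145.9 kN/m; ΣW sinα = 120.7 kN/m
Resisting = 7.5 + 145.9·tan23.7° = 7.5 + 64.0 = 71.5 kN/m
FS = 71.5 / 120.7 = 0.593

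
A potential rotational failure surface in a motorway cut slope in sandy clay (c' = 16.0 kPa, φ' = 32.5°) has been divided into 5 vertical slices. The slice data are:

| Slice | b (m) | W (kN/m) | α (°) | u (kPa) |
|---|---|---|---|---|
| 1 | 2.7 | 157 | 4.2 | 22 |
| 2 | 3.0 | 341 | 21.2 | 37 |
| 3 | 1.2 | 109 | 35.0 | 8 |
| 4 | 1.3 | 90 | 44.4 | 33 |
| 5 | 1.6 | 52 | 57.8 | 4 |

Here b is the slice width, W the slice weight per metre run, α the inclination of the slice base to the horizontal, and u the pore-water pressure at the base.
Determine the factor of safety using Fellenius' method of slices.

FS = 1.47

Ordinary method of slices: FS = Σ[c'·Δl_i + (W_i cosα_i − u_i·Δl_i)·tanφ'] / Σ W_i sinα_i, with Δl_i = b_i / cosα_i.
Slice 1: Δl = 2.7/cos4.2° = 2.707 m; N'_1 = 157·cos4.2° − 22·2.707 = 97.0; c'Δl = 43.32; W sinα = 11.5
Slice 2: Δl = 3.0/cos21.2° = 3.218 m; N'_2 = 341·cos21.2° − 37·3.218 = 198.9; c'Δl = 51.48; W sinα = 123.3
Slice 3: Δl = 1.2/cos35.0° = 1.465 m; N'_3 = 109·cos35.0° − 8·1.465 = 77.6; c'Δl = 23.44; W sinα = 62.5
Slice 4: Δl = 1.3/cos44.4° = 1.820 m; N'_4 = 90·cos44.4° − 33·1.820 = 4.3; c'Δl = 29.11; W sinα = 63.0
Slice 5: Δl = 1.6/cos57.8° = 3.003 m; N'_5 = 52·cos57.8° − 4·3.003 = 15.7; c'Δl = 48.04; W sinα = 44.0
Σc'Δl = 195.4 kN/m; ΣN' = 393.4 kN/m; ΣW sinα = 304.3 kN/m
Resisting = 195.4 + 393.4·tan32.5° = 195.4 + 250.6 = 446.0 kN/m
FS = 446.0 / 304.3 = 1.466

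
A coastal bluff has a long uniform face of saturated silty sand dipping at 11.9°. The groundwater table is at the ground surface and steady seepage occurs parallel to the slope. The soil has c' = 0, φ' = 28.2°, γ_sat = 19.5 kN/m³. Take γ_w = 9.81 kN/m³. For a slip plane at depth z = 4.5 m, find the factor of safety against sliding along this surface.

FS = 1.26

With seepage parallel to the slope and the water table at the surface, the effective normal stress on the slip plane uses the buoyant unit weight γ' = γ_sat − γ_w while the driving shear stress uses γ_sat:
FS = [c' + γ' z cos²β tanφ'] / [γ_sat z sinβ cosβ]
(For c' = 0 this reduces to FS = (γ'/γ_sat)·tanφ'/tanβ.)
γ' = 19.5 − 9.81 = 9.69 kN/m³
Numerator = 0.0 + 9.69·4.5·cos²11.9°·tan28.2° = 0.0 + 9.69·4.5·0.9575·0.5362 = 22.387 kPa
Denominator = 19.5·4.5·sin11.9°·cos11.9° = 19.5·4.5·0.2062·0.9785 = 17.706 kPa
FS = 22.387 / 17.706 = 1.264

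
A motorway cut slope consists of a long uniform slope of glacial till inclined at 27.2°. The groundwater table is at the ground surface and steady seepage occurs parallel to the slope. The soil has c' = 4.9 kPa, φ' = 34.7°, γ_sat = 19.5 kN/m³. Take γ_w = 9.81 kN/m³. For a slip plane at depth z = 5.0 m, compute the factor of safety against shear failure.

With seepage parallel to the slope and the water table at the surface, the effective normal stress on the slip plane uses the buoyant unit weight γ' = γ_sat − γ_w while the driving shear stress uses γ_sat:
FS = [c' + γ' z cos²β tanφ'] / [γ_sat z sinβ cosβ]
γ' = 19.5 − 9.81 = 9.69 kN/m³
Numerator = 4.9 + 9.69·5.0·cos²27.2°·tan34.7° = 4.9 + 9.69·5.0·0.7911·0.6924 = 31.439 kPa
Denominator = 19.5·5.0·sin27.2°·cos27.2° = 19.5·5.0·0.4571·0.8894 = 39.639 kPa
FS = 31.439 / 39.639 = 0.793

FS = 0.79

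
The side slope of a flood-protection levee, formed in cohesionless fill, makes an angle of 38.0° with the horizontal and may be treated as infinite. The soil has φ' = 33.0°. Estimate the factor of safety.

For a dry cohesionless infinite slope the factor of safety is FS = tanφ' / tanβ.
FS = tan33.0° / tan38.0° = 0.6494 / 0.7813 = 0.831

FS = 0.83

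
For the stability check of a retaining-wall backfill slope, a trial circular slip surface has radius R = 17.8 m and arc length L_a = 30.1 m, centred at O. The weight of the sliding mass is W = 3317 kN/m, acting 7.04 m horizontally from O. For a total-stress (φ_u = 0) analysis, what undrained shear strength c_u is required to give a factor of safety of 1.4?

c_u = 61.0 kPa

FS = c_u·L_a·R / (W·d), so c_u = FS·W·d / (L_a·R).
c_u = 1.4·3317·7.04 / (30.10·17.8) = 32692.4 / 535.78 = 61.02 kPa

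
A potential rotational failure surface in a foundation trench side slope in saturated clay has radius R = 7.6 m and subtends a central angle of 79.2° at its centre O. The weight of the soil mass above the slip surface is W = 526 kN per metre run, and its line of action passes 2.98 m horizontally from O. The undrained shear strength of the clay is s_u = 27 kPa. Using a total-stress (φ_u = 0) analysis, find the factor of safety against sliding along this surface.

Taking moments about the centre O, the resisting moment is provided by the undrained shear strength acting along the arc:
Arc length L_a = R·θ = 7.6·(79.2°·π/180) = 7.6·1.3823 = 10.51 m
M_R = s_u·L_a·R = 27·10.51·7.6 = 2155.7 kN·m/m
M_D = W·d = 526·2.98 = 1567.5 kN·m/m
FS = M_R / M_D = 2155.7 / 1567.5 = 1.375

FS = 1.38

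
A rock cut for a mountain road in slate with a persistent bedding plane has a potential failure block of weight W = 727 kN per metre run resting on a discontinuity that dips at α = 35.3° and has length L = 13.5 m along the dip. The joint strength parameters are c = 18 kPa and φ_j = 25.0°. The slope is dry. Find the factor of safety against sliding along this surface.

Resolving the block weight along and normal to the plane and applying the Mohr–Coulomb strength on the joint:
N' = W cosα = 727·cos35.3° = 593.3 kN/m
Driving force T = W sinα = 727·sin35.3° = 420.1 kN/m
Resisting force R = c·L + N'·tanφ_j = 18·13.5 + 593.3·tan25.0° = 243.0 + 276.7 = 519.7 kN/m
FS = R / T = 519.7 / 420.1 = 1.237

FS = 1.24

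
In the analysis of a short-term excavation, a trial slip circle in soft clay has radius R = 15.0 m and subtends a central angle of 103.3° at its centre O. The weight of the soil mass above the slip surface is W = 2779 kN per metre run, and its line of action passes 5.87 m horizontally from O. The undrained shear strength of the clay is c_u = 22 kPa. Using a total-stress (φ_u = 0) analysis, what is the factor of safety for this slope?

FS = 0.55

Taking moments about the centre O, the resisting moment is provided by the undrained shear strength acting along the arc:
Arc length L_a = R·θ = 15.0·(103.3°·π/180) = 15.0·1.8029 = 27.04 m
M_R = c_u·L_a·R = 22·27.04·15.0 = 8924.5 kN·m/m
M_D = W·d = 2779·5.87 = 16312.7 kN·m/m
FS = M_R / M_D = 8924.5 / 16312.7 = 0.547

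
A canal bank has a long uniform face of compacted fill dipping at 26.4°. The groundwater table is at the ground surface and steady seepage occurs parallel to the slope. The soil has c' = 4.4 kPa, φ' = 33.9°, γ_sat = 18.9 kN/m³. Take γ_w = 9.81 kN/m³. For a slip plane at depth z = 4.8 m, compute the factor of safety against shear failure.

FS = 0.77

With seepage parallel to the slope and the water table at the surface, the effective normal stress on the slip plane uses the buoyant unit weight γ' = γ_sat − γ_w while the driving shear stress uses γ_sat:
FS = [c' + γ' z cos²β tanφ'] / [γ_sat z sinβ cosβ]
γ' = 18.9 − 9.81 = 9.09 kN/m³
Numerator = 4.4 + 9.09·4.8·cos²26.4°·tan33.9° = 4.4 + 9.09·4.8·0.8023·0.6720 = 27.923 kPa
Denominator = 18.9·4.8·sin26.4°·cos26.4° = 18.9·4.8·0.4446·0.8957 = 36.131 kPa
FS = 27.923 / 36.131 = 0.773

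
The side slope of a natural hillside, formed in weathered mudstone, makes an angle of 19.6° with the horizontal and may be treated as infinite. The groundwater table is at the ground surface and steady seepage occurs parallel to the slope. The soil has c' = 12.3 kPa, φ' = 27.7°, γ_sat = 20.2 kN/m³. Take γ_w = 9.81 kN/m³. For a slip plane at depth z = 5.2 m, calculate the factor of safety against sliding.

FS = 1.13

With seepage parallel to the slope and the water table at the surface, the effective normal stress on the slip plane uses the buoyant unit weight γ' = γ_sat − γ_w while the driving shear stress uses γ_sat:
FS = [c' + γ' z cos²β tanφ'] / [γ_sat z sinβ cosβ]
γ' = 20.2 − 9.81 = 10.39 kN/m³
Numerator = 12.3 + 10.39·5.2·cos²19.6°·tan27.7° = 12.3 + 10.39·5.2·0.8875·0.5250 = 37.473 kPa
Denominator = 20.2·5.2·sin19.6°·cos19.6° = 20.2·5.2·0.3355·0.9421 = 33.194 kPa
FS = 37.473 / 33.194 = 1.129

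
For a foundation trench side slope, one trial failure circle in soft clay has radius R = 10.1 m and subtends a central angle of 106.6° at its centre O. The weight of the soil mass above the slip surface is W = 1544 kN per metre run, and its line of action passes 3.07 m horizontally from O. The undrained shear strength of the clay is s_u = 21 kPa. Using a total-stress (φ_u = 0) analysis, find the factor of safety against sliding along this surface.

FS = 0.84

Taking moments about the centre O, the resisting moment is provided by the undrained shear strength acting along the arc:
Arc length L_a = R·θ = 10.1·(106.6°·π/180) = 10.1·1.8605 = 18.79 m
M_R = s_u·L_a·R = 21·18.79·10.1 = 3985.6 kN·m/m
M_D = W·d = 1544·3.07 = 4740.1 kN·m/m
FS = M_R / M_D = 3985.6 / 4740.1 = 0.841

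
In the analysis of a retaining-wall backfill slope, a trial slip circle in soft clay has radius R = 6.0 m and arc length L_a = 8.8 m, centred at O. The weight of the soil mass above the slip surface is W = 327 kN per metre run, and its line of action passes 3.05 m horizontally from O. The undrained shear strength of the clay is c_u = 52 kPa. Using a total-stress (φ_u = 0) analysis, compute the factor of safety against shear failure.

Taking moments about the centre O, the resisting moment is provided by the undrained shear strength acting along the arc:
M_R = c_u·L_a·R = 52·8.80·6.0 = 2745.6 kN·m/m
M_D = W·d = 327·3.05 = 997.3 kN·m/m
FS = M_R / M_D = 2745.6 / 997.3 = 2.753

FS = 2.75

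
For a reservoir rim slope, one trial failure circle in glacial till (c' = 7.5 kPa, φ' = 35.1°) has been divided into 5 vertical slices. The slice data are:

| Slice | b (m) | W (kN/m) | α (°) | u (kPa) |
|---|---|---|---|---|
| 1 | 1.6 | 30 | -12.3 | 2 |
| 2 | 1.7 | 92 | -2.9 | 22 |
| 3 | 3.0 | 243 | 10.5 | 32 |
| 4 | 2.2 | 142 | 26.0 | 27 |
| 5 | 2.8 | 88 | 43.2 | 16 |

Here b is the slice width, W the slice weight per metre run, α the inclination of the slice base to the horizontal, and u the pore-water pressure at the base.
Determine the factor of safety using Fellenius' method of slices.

Ordinary method of slices: FS = Σ[c'·Δl_i + (W_i cosα_i − u_i·Δl_i)·tanφ'] / Σ W_i sinα_i, with Δl_i = b_i / cosα_i.
Slice 1: Δl = 1.6/cos(-12.3°) = 1.638 m; N'_1 = 30·cos(-12.3°) − 2·1.638 = 26.0; c'Δl = 12.28; W sinα = -6.4
Slice 2: Δl = 1.7/cos(-2.9°) = 1.702 m; N'_2 = 92·cos(-2.9°) − 22·1.702 = 54.4; c'Δl = 12.77; W sinα = -4.7
Slice 3: Δl = 3.0/cos10.5° = 3.051 m; N'_3 = 243·cos10.5° − 32·3.051 = 141.3; c'Δl = 22.88; W sinα = 44.3
Slice 4: Δl = 2.2/cos26.0° = 2.448 m; N'_4 = 142·cos26.0° − 27·2.448 = 61.5; c'Δl = 18.36; W sinα = 62.2
Slice 5: Δl = 2.8/cos43.2° = 3.841 m; N'_5 = 88·cos43.2° − 16·3.841 = 2.7; c'Δl = 28.81; W sinα = 60.2
Σc'Δl = 95.1 kN/m; ΣN' = 286.0 kN/m; ΣW sinα = 155.7 kN/m
Resisting = 95.1 + 286.0·tan35.1° = 95.1 + 201.0 = 296.1 kN/m
FS = 296.1 / 155.7 = 1.901

FS = 1.90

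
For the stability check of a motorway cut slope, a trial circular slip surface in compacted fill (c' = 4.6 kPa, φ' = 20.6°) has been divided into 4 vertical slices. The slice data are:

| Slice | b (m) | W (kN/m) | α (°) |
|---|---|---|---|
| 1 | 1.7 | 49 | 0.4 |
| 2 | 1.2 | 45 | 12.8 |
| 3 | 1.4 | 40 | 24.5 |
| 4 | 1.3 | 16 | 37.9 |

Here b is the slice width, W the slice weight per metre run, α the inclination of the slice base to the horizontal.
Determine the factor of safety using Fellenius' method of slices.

FS = 2.22

Ordinary method of slices: FS = Σ[c'·Δl_i + (W_i cosα_i)·tanφ'] / Σ W_i sinα_i, with Δl_i = b_i / cosα_i.
Slice 1: Δl = 1.7/cos0.4° = 1.700 m; N'_1 = 49·cos0.4° = 49.0; c'Δl = 7.82; W sinα = 0.3
Slice 2: Δl = 1.2/cos12.8° = 1.231 m; N'_2 = 45·cos12.8° = 43.9; c'Δl = 5.66; W sinα = 10.0
Slice 3: Δl = 1.4/cos24.5° = 1.539 m; N'_3 = 40·cos24.5° = 36.4; c'Δl = 7.08; W sinα = 16.6
Slice 4: Δl = 1.3/cos37.9° = 1.647 m; N'_4 = 16·cos37.9° = 12.6; c'Δl = 7.58; W sinα = 9.8
Σc'Δl = 28.1 kN/m; ΣN' = 141.9 kN/m; ΣW sinα = 36.7 kN/m
Resisting = 28.1 + 141.9·tan20.6° = 28.1 + 53.3 = 81.5 kN/m
FS = 81.5 / 36.7 = 2.218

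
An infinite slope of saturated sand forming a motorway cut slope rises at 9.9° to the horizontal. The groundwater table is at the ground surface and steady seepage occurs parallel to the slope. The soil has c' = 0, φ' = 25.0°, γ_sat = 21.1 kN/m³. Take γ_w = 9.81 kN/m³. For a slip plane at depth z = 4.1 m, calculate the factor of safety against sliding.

FS = 1.43

With seepage parallel to the slope and the water table at the surface, the effective normal stress on the slip plane uses the buoyant unit weight γ' = γ_sat − γ_w while the driving shear stress uses γ_sat:
FS = [c' + γ' z cos²β tanφ'] / [γ_sat z sinβ cosβ]
(For c' = 0 this reduces to FS = (γ'/γ_sat)·tanφ'/tanβ.)
γ' = 21.1 − 9.81 = 11.29 kN/m³
Numerator = 0.0 + 11.29·4.1·cos²9.9°·tan25.0° = 0.0 + 11.29·4.1·0.9704·0.4663 = 20.947 kPa
Denominator = 21.1·4.1·sin9.9°·cos9.9° = 21.1·4.1·0.1719·0.9851 = 14.652 kPa
FS = 20.947 / 14.652 = 1.430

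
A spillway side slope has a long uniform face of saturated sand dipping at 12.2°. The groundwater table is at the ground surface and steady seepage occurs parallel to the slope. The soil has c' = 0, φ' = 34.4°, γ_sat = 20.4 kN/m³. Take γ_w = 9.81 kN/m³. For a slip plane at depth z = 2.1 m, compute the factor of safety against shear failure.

FS = 1.64

With seepage parallel to the slope and the water table at the surface, the effective normal stress on the slip plane uses the buoyant unit weight γ' = γ_sat − γ_w while the driving shear stress uses γ_sat:
FS = [c' + γ' z cos²β tanφ'] / [γ_sat z sinβ cosβ]
(For c' = 0 this reduces to FS = (γ'/γ_sat)·tanφ'/tanβ.)
γ' = 20.4 − 9.81 = 10.59 kN/m³
Numerator = 0.0 + 10.59·2.1·cos²12.2°·tan34.4° = 0.0 + 10.59·2.1·0.9553·0.6847 = 14.547 kPa
Denominator = 20.4·2.1·sin12.2°·cos12.2° = 20.4·2.1·0.2113·0.9774 = 8.849 kPa
FS = 14.547 / 8.849 = 1.644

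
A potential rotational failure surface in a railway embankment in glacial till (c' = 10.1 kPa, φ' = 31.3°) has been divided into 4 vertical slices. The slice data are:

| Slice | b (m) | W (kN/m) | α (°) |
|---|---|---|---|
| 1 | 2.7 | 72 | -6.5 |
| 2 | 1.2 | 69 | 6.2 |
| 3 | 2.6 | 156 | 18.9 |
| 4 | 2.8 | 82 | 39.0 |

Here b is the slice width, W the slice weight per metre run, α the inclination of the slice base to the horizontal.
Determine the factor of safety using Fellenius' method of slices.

FS = 3.13

Ordinary method of slices: FS = Σ[c'·Δl_i + (W_i cosα_i)·tanφ'] / Σ W_i sinα_i, with Δl_i = b_i / cosα_i.
Slice 1: Δl = 2.7/cos(-6.5°) = 2.717 m; N'_1 = 72·cos(-6.5°) = 71.5; c'Δl = 27.45; W sinα = -8.2
Slice 2: Δl = 1.2/cos6.2° = 1.207 m; N'_2 = 69·cos6.2° = 68.6; c'Δl = 12.19; W sinα = 7.5
Slice 3: Δl = 2.6/cos18.9° = 2.748 m; N'_3 = 156·cos18.9° = 147.6; c'Δl = 27.76; W sinα = 50.5
Slice 4: Δl = 2.8/cos39.0° = 3.603 m; N'_4 = 82·cos39.0° = 63.7; c'Δl = 36.39; W sinα = 51.6
Σc'Δl = 103.8 kN/m; ΣN' = 351.4 kN/m; ΣW sinα = 101.4 kN/m
Resisting = 103.8 + 351.4·tan31.3° = 103.8 + 213.7 = 317.5 kN/m
FS = 317.5 / 101.4 = 3.130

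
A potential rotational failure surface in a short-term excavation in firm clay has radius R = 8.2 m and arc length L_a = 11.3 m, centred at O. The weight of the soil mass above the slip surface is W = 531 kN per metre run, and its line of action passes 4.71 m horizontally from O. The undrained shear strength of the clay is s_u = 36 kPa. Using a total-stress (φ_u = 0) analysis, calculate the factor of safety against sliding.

FS = 1.33

Taking moments about the centre O, the resisting moment is provided by the undrained shear strength acting along the arc:
M_R = s_u·L_a·R = 36·11.30·8.2 = 3335.8 kN·m/m
M_D = W·d = 531·4.71 = 2501.0 kN·m/m
FS = M_R / M_D = 3335.8 / 2501.0 = 1.334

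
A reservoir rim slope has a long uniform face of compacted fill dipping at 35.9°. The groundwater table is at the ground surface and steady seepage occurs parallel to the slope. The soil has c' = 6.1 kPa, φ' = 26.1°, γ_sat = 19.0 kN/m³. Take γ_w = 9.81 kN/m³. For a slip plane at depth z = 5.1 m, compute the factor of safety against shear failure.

FS = 0.46

With seepage parallel to the slope and the water table at the surface, the effective normal stress on the slip plane uses the buoyant unit weight γ' = γ_sat − γ_w while the driving shear stress uses γ_sat:
FS = [c' + γ' z cos²β tanφ'] / [γ_sat z sinβ cosβ]
γ' = 19.0 − 9.81 = 9.19 kN/m³
Numerator = 6.1 + 9.19·5.1·cos²35.9°·tan26.1° = 6.1 + 9.19·5.1·0.6562·0.4899 = 21.166 kPa
Denominator = 19.0·5.1·sin35.9°·cos35.9° = 19.0·5.1·0.5864·0.8100 = 46.026 kPa
FS = 21.166 / 46.026 = 0.460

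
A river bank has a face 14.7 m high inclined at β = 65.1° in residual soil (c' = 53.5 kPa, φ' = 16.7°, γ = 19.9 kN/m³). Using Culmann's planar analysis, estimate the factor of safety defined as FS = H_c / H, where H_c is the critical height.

H_c = (4c'/γ) · sinβ cosφ' / [1 − cos(β − φ')]
    = (4·53.5/19.9) · sin65.1°·cos16.7° / [1 − cos48.4°]
    = 10.754 · 0.8688 / 0.3361 = 27.80 m
FS = H_c / H = 27.80 / 14.7 = 1.891

FS = 1.89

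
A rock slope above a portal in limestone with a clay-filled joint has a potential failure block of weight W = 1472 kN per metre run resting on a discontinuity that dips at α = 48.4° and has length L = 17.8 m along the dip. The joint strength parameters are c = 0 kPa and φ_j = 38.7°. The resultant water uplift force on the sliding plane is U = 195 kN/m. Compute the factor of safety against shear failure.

Resolving the block weight along and normal to the plane and applying the Mohr–Coulomb strength on the joint:
N' = W cosα − U = 1472·cos48.4° − 195 = 782.3 kN/m
Driving force T = W sinα = 1472·sin48.4° = 1100.8 kN/m
Resisting force R = c·L + N'·tanφ_j = 0·17.8 + 782.3·tan38.7° = 0.0 + 626.7 = 626.7 kN/m
FS = R / T = 626.7 / 1100.8 = 0.569

FS = 0.57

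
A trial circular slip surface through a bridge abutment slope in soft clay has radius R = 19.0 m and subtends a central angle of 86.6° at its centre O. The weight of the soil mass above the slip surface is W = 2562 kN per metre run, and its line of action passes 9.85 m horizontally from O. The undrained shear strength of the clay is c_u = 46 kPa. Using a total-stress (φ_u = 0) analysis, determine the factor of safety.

Taking moments about the centre O, the resisting moment is provided by the undrained shear strength acting along the arc:
Arc length L_a = R·θ = 19.0·(86.6°·π/180) = 19.0·1.5115 = 28.72 m
M_R = c_u·L_a·R = 46·28.72·19.0 = 25099.2 kN·m/m
M_D = W·d = 2562·9.85 = 25235.7 kN·m/m
FS = M_R / M_D = 25099.2 / 25235.7 = 0.995

FS = 0.99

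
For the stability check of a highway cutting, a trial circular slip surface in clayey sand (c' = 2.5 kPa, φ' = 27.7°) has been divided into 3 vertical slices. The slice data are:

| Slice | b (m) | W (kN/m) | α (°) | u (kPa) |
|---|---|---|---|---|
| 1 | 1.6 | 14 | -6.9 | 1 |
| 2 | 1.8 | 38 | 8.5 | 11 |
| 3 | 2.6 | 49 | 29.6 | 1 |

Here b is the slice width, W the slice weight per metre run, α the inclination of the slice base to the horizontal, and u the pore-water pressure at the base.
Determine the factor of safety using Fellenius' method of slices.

FS = 1.87

Ordinary method of slices: FS = Σ[c'·Δl_i + (W_i cosα_i − u_i·Δl_i)·tanφ'] / Σ W_i sinα_i, with Δl_i = b_i / cosα_i.
Slice 1: Δl = 1.6/cos(-6.9°) = 1.612 m; N'_1 = 14·cos(-6.9°) − 1·1.612 = 12.3; c'Δl = 4.03; W sinα = -1.7
Slice 2: Δl = 1.8/cos8.5° = 1.820 m; N'_2 = 38·cos8.5° − 11·1.820 = 17.6; c'Δl = 4.55; W sinα = 5.6
Slice 3: Δl = 2.6/cos29.6° = 2.990 m; N'_3 = 49·cos29.6° − 1·2.990 = 39.6; c'Δl = 7.48; W sinα = 24.2
Σc'Δl = 16.1 kN/m; ΣN' = 69.5 kN/m; ΣW sinα = 28.1 kN/m
Resisting = 16.1 + 69.5·tan27.7° = 16.1 + 36.5 = 52.5 kN/m
FS = 52.5 / 28.1 = 1.867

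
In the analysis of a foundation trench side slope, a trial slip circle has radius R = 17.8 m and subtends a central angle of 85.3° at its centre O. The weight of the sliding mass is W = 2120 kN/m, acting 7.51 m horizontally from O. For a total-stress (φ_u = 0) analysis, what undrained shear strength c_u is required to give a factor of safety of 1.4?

c_u = 47.3 kPa

FS = c_u·L_a·R / (W·d), so c_u = FS·W·d / (L_a·R).
Arc length L_a = R·θ = 17.8·(85.3°·π/180) = 17.8·1.4888 = 26.50 m
c_u = 1.4·2120·7.51 / (26.50·17.8) = 22289.7 / 471.70 = 47.25 kPa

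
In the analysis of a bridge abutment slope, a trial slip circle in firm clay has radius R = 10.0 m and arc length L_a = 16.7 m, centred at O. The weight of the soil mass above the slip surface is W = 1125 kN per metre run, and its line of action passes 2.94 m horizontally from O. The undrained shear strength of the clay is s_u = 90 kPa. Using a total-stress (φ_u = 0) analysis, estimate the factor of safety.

FS = 4.54

Taking moments about the centre O, the resisting moment is provided by the undrained shear strength acting along the arc:
M_R = s_u·L_a·R = 90·16.70·10.0 = 15030.0 kN·m/m
M_D = W·d = 1125·2.94 = 3307.5 kN·m/m
FS = M_R / M_D = 15030.0 / 3307.5 = 4.544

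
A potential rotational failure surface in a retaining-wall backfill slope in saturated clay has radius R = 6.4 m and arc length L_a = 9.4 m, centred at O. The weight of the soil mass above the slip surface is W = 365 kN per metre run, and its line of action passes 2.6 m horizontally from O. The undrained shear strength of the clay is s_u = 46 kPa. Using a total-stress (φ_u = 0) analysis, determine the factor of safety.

Taking moments about the centre O, the resisting moment is provided by the undrained shear strength acting along the arc:
M_R = s_u·L_a·R = 46·9.40·6.4 = 2767.4 kN·m/m
M_D = W·d = 365·2.6 = 949.0 kN·m/m
FS = M_R / M_D = 2767.4 / 949.0 = 2.916

FS = 2.92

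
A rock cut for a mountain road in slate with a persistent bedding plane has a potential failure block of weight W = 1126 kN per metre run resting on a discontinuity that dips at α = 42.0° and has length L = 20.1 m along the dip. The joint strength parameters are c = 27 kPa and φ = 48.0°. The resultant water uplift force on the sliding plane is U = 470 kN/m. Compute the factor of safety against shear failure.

Resolving the block weight along and normal to the plane and applying the Mohr–Coulomb strength on the joint:
N' = W cosα − U = 1126·cos42.0° − 470 = 366.8 kN/m
Driving force T = W sinα = 1126·sin42.0° = 753.4 kN/m
Resisting force R = c·L + N'·tanφ = 27·20.1 + 366.8·tan48.0° = 542.7 + 407.4 = 950.1 kN/m
FS = R / T = 950.1 / 753.4 = 1.261

FS = 1.26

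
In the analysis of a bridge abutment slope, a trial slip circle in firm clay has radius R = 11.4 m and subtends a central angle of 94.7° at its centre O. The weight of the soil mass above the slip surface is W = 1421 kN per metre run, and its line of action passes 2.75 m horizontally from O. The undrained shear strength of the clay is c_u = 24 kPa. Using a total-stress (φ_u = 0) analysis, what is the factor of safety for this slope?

Taking moments about the centre O, the resisting moment is provided by the undrained shear strength acting along the arc:
Arc length L_a = R·θ = 11.4·(94.7°·π/180) = 11.4·1.6528 = 18.84 m
M_R = c_u·L_a·R = 24·18.84·11.4 = 5155.2 kN·m/m
M_D = W·d = 1421·2.75 = 3907.8 kN·m/m
FS = M_R / M_D = 5155.2 / 3907.8 = 1.319

FS = 1.32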